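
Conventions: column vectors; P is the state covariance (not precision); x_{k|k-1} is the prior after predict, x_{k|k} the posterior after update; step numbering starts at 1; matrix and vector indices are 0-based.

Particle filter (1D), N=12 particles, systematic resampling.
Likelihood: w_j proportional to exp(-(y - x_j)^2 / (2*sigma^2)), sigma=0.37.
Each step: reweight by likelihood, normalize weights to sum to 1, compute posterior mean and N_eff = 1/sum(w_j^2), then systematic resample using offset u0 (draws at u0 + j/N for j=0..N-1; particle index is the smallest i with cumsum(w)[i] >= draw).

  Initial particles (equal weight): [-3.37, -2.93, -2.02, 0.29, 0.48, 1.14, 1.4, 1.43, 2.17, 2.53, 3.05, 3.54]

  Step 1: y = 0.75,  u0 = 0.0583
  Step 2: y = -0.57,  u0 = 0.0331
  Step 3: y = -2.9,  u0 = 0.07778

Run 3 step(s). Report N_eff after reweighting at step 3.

N_eff = 8.0835

step 1: w=[0.0000, 0.0000, 0.0000, 0.2098, 0.3482, 0.2607, 0.0971, 0.0839, 0.0003, 0.0000, 0.0000, 0.0000]  mean=0.7818  Neff=4.0052  idx=[3, 3, 4, 4, 4, 4, 5, 5, 5, 5, 6, 7]
step 2: w=[0.3264, 0.3264, 0.0867, 0.0867, 0.0867, 0.0867, 0.0001, 0.0001, 0.0001, 0.0001, 0.0000, 0.0000]  mean=0.3563  Neff=4.1137  idx=[0, 0, 0, 0, 1, 1, 1, 1, 2, 3, 4, 5]
step 3: w=[0.1243, 0.1243, 0.1243, 0.1243, 0.1243, 0.1243, 0.1243, 0.1243, 0.0013, 0.0013, 0.0013, 0.0013]  mean=0.2910  Neff=8.0835  idx=[0, 1, 1, 2, 3, 3, 4, 5, 5, 6, 7, 7]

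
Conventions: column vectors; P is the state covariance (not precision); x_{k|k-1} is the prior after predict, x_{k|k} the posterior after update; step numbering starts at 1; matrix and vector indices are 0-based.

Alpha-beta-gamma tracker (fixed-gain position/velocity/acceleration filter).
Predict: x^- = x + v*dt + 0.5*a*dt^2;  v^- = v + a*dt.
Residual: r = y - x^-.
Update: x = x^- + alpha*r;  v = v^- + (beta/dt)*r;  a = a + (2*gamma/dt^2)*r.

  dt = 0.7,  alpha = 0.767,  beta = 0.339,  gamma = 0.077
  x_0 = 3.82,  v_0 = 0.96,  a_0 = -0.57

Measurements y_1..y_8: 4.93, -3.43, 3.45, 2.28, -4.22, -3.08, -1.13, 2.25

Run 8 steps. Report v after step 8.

v_post = 1.9479

step 1: x_pred=4.3524  r=0.5776  x^+=4.7954  v^+=0.8407  a^+=-0.3885
step 2: x_pred=5.2888  r=-8.7188  x^+=-1.3985  v^+=-3.6535  a^+=-3.1286
step 3: x_pred=-4.7225  r=8.1725  x^+=1.5458  v^+=-1.8857  a^+=-0.5601
step 4: x_pred=0.0885  r=2.1915  x^+=1.7694  v^+=-1.2165  a^+=0.1286
step 5: x_pred=0.9493  r=-5.1693  x^+=-3.0155  v^+=-3.6299  a^+=-1.4960
step 6: x_pred=-5.9230  r=2.8430  x^+=-3.7424  v^+=-3.3003  a^+=-0.6025
step 7: x_pred=-6.2003  r=5.0703  x^+=-2.3114  v^+=-1.2666  a^+=0.9910
step 8: x_pred=-2.9552  r=5.2052  x^+=1.0372  v^+=1.9479  a^+=2.6269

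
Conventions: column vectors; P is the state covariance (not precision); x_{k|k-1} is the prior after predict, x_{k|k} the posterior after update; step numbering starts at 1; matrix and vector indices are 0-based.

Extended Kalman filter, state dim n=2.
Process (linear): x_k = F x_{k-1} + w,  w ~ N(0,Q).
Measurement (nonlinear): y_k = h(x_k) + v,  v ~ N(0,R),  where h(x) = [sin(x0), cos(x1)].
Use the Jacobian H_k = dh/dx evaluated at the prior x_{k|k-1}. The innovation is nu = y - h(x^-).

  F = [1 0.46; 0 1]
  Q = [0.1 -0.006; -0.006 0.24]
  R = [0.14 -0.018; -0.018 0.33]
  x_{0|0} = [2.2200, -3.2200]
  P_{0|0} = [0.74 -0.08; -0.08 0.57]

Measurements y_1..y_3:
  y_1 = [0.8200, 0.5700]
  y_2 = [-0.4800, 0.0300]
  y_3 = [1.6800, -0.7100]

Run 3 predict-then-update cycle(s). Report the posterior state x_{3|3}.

step 1: x^-=[0.7388, -3.2200]  P^-=[0.8870 0.1762; 0.1762 0.8100]  H_jac=[0.7393 0.0000; 0.0000 -0.0783]  S=[0.6248 -0.0282; -0.0282 0.3350]  K=[1.0517 0.0473; 0.2007 -0.1725]  nu=[0.1466, 1.5669]  x^+=[0.9672, -3.4609]  P^+=[0.1980 0.0422; 0.0422 0.7729]
step 2: x^-=[-0.6248, -3.4609]  P^-=[0.5004 0.3917; 0.3917 1.0129]  H_jac=[0.8111 0.0000; 0.0000 -0.3139]  S=[0.4692 -0.1177; -0.1177 0.4298]  K=[0.8518 -0.0528; 0.5279 -0.5952]  nu=[0.1050, 0.9795]  x^+=[-0.5871, -3.9884]  P^+=[0.1482 0.1043; 0.1043 0.6560]
step 3: x^-=[-2.4218, -3.9884]  P^-=[0.4830 0.4001; 0.4001 0.8960]  H_jac=[-0.7519 0.0000; 0.0000 -0.7492]  S=[0.4131 0.2074; 0.2074 0.8329]  K=[-0.7983 -0.1611; -0.3699 -0.7138]  nu=[2.3392, -0.0476]  x^+=[-4.2815, -4.8197]  P^+=[0.1448 0.0518; 0.0518 0.3055]

x_post = [-4.2815, -4.8197]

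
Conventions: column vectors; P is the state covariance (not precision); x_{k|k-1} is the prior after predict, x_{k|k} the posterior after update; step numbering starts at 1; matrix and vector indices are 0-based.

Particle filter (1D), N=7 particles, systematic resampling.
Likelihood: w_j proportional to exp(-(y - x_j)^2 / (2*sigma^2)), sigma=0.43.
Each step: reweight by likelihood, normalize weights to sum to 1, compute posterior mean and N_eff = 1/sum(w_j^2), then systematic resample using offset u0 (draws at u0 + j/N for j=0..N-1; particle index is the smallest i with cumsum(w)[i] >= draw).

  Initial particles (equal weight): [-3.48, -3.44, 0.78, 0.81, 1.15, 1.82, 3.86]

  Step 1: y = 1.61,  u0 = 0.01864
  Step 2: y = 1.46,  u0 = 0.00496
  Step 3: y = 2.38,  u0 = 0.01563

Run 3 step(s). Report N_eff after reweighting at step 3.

step 1: w=[0.0000, 0.0000, 0.0870, 0.0993, 0.3163, 0.4975, 0.0000]  mean=1.4173  Neff=2.7404  idx=[2, 3, 4, 4, 5, 5, 5]
step 2: w=[0.0672, 0.0749, 0.1810, 0.1810, 0.1653, 0.1653, 0.1653]  mean=1.4320  Neff=6.3443  idx=[0, 2, 2, 3, 4, 5, 6]
step 3: w=[0.0007, 0.0125, 0.0125, 0.0125, 0.3206, 0.3206, 0.3206]  mean=1.7941  Neff=3.2387  idx=[2, 4, 4, 5, 5, 6, 6]

N_eff = 3.2387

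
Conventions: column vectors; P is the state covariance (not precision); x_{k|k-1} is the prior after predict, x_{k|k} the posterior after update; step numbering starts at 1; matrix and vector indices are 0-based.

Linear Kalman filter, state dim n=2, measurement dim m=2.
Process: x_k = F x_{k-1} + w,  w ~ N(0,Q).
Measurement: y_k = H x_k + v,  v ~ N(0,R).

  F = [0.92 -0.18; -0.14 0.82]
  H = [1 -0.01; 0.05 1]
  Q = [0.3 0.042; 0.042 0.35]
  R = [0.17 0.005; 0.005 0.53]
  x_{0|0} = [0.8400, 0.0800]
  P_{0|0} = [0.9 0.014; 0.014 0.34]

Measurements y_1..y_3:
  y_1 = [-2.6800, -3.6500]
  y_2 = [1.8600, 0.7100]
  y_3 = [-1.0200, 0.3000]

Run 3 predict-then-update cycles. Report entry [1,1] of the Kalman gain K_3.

step 1: x^-=[0.7584, -0.0520]  P^-=[1.0681 -0.1132; -0.1132 0.5930]  S=[1.2405 -0.0607; -0.0607 1.1144]  K=[0.8617 -0.0067; -0.0704 0.5233]  nu=[-3.4389, -3.6359]  x^+=[-2.1803, -1.7123]  P^+=[0.1464 -0.0066; -0.0066 0.2773]
step 2: x^-=[-1.6976, -1.0988]  P^-=[0.4351 -0.0229; -0.0229 0.5408]  S=[0.6056 -0.0016; -0.0016 1.0696]  K=[0.7188 -0.0000; -0.0455 0.5045]  nu=[3.5467, 1.8937]  x^+=[0.8516, -0.3047]  P^+=[0.1222 -0.0025; -0.0025 0.2673]
step 3: x^-=[0.8384, -0.3691]  P^-=[0.4129 -0.0152; -0.0152 0.5327]  S=[0.5833 0.0052; 0.0052 1.0622]  K=[0.7082 0.0017; -0.0396 0.5010]  nu=[-1.8621, 0.6272]  x^+=[-0.4792, 0.0188]  P^+=[0.1204 -0.0016; -0.0016 0.2654]

K[1,1] = 0.5010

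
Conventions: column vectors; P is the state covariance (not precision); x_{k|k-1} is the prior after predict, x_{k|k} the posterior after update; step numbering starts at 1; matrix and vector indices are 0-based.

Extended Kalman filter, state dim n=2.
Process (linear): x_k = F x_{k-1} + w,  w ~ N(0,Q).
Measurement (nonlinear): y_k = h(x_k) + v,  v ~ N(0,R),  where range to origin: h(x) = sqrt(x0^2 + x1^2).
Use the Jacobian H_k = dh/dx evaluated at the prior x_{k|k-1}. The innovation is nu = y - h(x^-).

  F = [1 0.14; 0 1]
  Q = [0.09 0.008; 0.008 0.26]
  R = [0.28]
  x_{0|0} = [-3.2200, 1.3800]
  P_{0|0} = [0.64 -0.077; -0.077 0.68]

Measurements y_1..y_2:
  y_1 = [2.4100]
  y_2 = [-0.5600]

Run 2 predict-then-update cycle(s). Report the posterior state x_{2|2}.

step 1: x^-=[-3.0268, 1.3800]  P^-=[0.7218 0.0262; 0.0262 0.9400]  H_jac=[-0.9099 0.4148]  S=[1.0195]  K=[-0.6335; 0.3591]  nu=[-0.9165]  x^+=[-2.4462, 1.0509]  P^+=[0.3126 0.2581; 0.2581 0.8085]
step 2: x^-=[-2.2991, 1.0509]  P^-=[0.4907 0.3793; 0.3793 1.0685]  H_jac=[-0.9095 0.4157]  S=[0.5838]  K=[-0.4945; 0.1700]  nu=[-3.0878]  x^+=[-0.7723, 0.5261]  P^+=[0.3480 0.4284; 0.4284 1.0517]

x_post = [-0.7723, 0.5261]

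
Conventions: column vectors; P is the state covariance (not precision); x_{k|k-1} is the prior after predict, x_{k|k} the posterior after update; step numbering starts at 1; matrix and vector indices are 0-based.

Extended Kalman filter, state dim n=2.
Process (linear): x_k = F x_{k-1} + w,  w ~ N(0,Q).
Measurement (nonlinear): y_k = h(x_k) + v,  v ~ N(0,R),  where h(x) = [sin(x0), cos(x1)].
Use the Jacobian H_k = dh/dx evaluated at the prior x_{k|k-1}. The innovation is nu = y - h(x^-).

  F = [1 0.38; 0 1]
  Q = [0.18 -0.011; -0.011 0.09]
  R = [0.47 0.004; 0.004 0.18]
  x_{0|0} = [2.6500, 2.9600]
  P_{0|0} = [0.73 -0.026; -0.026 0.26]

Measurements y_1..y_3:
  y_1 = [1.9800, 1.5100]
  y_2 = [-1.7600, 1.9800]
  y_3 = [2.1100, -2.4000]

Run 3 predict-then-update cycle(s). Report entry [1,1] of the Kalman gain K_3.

step 1: x^-=[3.7748, 2.9600]  P^-=[0.9278 0.0618; 0.0618 0.3500]  H_jac=[-0.8061 0.0000; 0.0000 -0.1806]  S=[1.0729 0.0130; 0.0130 0.1914]  K=[-0.6970 -0.0110; -0.0425 -0.3273]  nu=[2.5717, 2.4936]  x^+=[1.9550, 2.0346]  P^+=[0.4064 0.0264; 0.0264 0.3272]
step 2: x^-=[2.7282, 2.0346]  P^-=[0.6537 0.1397; 0.1397 0.4172]  H_jac=[-0.9158 0.0000; 0.0000 -0.8944]  S=[1.0182 0.1184; 0.1184 0.5137]  K=[-0.5751 -0.1107; -0.0423 -0.7166]  nu=[-2.1617, 2.4273]  x^+=[3.7027, 0.3867]  P^+=[0.2956 0.0248; 0.0248 0.1444]
step 3: x^-=[3.8496, 0.3867]  P^-=[0.5154 0.0687; 0.0687 0.2344]  H_jac=[-0.7597 0.0000; 0.0000 -0.3771]  S=[0.7674 0.0237; 0.0237 0.2133]  K=[-0.5082 -0.0651; -0.0554 -0.4082]  nu=[2.7603, -3.3262]  x^+=[2.6633, 1.5914]  P^+=[0.3147 0.0364; 0.0364 0.1954]

K[1,1] = -0.4082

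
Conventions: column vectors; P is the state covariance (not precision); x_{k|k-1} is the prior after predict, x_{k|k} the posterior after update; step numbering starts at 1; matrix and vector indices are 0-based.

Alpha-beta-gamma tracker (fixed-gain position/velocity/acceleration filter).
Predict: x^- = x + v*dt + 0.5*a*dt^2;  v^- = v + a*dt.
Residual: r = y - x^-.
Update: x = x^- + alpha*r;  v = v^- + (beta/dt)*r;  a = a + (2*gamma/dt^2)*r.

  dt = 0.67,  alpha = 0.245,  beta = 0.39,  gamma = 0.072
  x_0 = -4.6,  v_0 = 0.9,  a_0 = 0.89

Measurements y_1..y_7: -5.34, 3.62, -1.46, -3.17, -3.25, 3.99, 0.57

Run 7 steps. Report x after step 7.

x_post = -1.2876

step 1: x_pred=-3.7972  r=-1.5428  x^+=-4.1752  v^+=0.5983  a^+=0.3951
step 2: x_pred=-3.6857  r=7.3057  x^+=-1.8958  v^+=5.1156  a^+=2.7387
step 3: x_pred=2.1463  r=-3.6063  x^+=1.2628  v^+=4.8513  a^+=1.5818
step 4: x_pred=4.8682  r=-8.0382  x^+=2.8988  v^+=1.2321  a^+=-0.9967
step 5: x_pred=3.5006  r=-6.7506  x^+=1.8467  v^+=-3.3651  a^+=-3.1622
step 6: x_pred=-1.1177  r=5.1077  x^+=0.1337  v^+=-2.5107  a^+=-1.5237
step 7: x_pred=-1.8904  r=2.4604  x^+=-1.2876  v^+=-2.0994  a^+=-0.7345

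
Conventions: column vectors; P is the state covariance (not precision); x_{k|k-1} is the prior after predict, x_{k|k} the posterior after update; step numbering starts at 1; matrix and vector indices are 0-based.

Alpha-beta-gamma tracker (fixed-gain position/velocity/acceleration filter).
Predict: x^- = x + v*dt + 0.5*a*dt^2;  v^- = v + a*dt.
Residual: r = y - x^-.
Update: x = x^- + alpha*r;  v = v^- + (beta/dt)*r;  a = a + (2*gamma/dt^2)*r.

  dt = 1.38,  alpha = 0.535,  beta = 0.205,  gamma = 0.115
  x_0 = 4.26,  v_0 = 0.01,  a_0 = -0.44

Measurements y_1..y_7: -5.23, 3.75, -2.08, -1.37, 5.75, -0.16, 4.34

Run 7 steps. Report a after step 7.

a_post = 1.5041

step 1: x_pred=3.8548  r=-9.0848  x^+=-1.0056  v^+=-1.9468  a^+=-1.5372
step 2: x_pred=-5.1558  r=8.9058  x^+=-0.3912  v^+=-2.7451  a^+=-0.4616
step 3: x_pred=-4.6190  r=2.5390  x^+=-3.2607  v^+=-3.0050  a^+=-0.1550
step 4: x_pred=-7.5551  r=6.1851  x^+=-4.2461  v^+=-2.3001  a^+=0.5920
step 5: x_pred=-6.8564  r=12.6064  x^+=-0.1120  v^+=0.3896  a^+=2.1145
step 6: x_pred=2.4392  r=-2.5992  x^+=1.0486  v^+=2.9216  a^+=1.8006
step 7: x_pred=6.7949  r=-2.4549  x^+=5.4815  v^+=5.0418  a^+=1.5041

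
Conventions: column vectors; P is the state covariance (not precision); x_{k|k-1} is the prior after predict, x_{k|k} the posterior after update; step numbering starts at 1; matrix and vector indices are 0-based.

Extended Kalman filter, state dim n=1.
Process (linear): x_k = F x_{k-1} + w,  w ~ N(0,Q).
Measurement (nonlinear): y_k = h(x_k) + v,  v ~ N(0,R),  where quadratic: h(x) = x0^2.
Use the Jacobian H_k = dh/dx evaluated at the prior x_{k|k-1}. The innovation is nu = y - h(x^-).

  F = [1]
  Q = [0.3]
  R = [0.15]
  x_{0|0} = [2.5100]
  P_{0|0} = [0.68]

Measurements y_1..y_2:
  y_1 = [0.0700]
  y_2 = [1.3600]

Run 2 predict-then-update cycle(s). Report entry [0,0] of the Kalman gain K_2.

K[0,0] = 0.3643

step 1: x^-=[2.5100]  P^-=[0.9800]  H_jac=[5.0200]  S=[24.8464]  K=[0.1980]  nu=[-6.2301]  x^+=[1.2764]  P^+=[0.0059]
step 2: x^-=[1.2764]  P^-=[0.3059]  H_jac=[2.5529]  S=[2.1437]  K=[0.3643]  nu=[-0.2693]  x^+=[1.1783]  P^+=[0.0214]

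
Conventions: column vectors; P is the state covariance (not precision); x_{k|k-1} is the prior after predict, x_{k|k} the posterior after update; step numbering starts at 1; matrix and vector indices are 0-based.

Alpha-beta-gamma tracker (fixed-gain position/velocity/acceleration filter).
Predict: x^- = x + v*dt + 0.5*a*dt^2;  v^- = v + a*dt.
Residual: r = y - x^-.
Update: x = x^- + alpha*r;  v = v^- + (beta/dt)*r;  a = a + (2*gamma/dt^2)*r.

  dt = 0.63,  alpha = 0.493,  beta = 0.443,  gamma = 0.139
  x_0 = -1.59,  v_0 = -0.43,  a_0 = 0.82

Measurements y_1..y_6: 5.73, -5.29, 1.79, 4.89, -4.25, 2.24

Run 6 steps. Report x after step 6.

x_post = -0.4226

step 1: x_pred=-1.6982  r=7.4282  x^+=1.9639  v^+=5.3099  a^+=6.0229
step 2: x_pred=6.5044  r=-11.7944  x^+=0.6898  v^+=0.8108  a^+=-2.2382
step 3: x_pred=0.7564  r=1.0336  x^+=1.2660  v^+=0.1275  a^+=-1.5143
step 4: x_pred=1.0458  r=3.8442  x^+=2.9410  v^+=1.8767  a^+=1.1783
step 5: x_pred=4.3571  r=-8.6071  x^+=0.1138  v^+=-3.4333  a^+=-4.8504
step 6: x_pred=-3.0117  r=5.2517  x^+=-0.4226  v^+=-2.7962  a^+=-1.1719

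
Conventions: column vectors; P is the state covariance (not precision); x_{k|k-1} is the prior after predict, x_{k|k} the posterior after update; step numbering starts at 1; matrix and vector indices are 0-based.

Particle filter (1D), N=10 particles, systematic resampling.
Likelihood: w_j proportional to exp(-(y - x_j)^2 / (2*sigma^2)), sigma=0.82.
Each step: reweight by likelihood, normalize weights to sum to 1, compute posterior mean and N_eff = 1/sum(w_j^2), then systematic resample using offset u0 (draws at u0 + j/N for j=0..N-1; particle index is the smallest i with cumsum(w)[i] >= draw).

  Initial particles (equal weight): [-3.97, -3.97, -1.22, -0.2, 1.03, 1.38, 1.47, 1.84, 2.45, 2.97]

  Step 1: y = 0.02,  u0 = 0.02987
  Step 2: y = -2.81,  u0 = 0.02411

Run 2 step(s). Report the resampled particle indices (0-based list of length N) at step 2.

resampled_idx = [0, 0, 0, 0, 0, 1, 1, 1, 1, 2]

step 1: w=[0.0000, 0.0000, 0.1378, 0.4171, 0.2025, 0.1093, 0.0905, 0.0368, 0.0054, 0.0007]  mean=0.3237  Neff=3.9148  idx=[2, 2, 3, 3, 3, 3, 4, 4, 5, 6]
step 2: w=[0.4618, 0.4618, 0.0191, 0.0191, 0.0191, 0.0191, 0.0001, 0.0001, 0.0000, 0.0000]  mean=-1.1418  Neff=2.3371  idx=[0, 0, 0, 0, 0, 1, 1, 1, 1, 2]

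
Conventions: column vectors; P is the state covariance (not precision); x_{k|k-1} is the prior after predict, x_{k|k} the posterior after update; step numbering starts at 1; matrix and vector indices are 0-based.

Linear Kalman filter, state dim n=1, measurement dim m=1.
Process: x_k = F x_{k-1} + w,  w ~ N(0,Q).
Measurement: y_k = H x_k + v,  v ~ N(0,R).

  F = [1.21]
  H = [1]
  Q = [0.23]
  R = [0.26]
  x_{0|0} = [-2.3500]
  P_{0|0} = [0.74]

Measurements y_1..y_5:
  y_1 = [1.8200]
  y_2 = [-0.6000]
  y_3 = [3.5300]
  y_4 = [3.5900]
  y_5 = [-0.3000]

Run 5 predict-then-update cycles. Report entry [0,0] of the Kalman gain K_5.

K[0,0] = 0.6470

step 1: x^-=[-2.8435]  P^-=[1.3134]  S=[1.5734]  K=[0.8348]  nu=[4.6635]  x^+=[1.0494]  P^+=[0.2170]
step 2: x^-=[1.2698]  P^-=[0.5478]  S=[0.8078]  K=[0.6781]  nu=[-1.8698]  x^+=[0.0018]  P^+=[0.1763]
step 3: x^-=[0.0022]  P^-=[0.4881]  S=[0.7481]  K=[0.6525]  nu=[3.5278]  x^+=[2.3040]  P^+=[0.1696]
step 4: x^-=[2.7878]  P^-=[0.4784]  S=[0.7384]  K=[0.6479]  nu=[0.8022]  x^+=[3.3075]  P^+=[0.1684]
step 5: x^-=[4.0021]  P^-=[0.4766]  S=[0.7366]  K=[0.6470]  nu=[-4.3021]  x^+=[1.2185]  P^+=[0.1682]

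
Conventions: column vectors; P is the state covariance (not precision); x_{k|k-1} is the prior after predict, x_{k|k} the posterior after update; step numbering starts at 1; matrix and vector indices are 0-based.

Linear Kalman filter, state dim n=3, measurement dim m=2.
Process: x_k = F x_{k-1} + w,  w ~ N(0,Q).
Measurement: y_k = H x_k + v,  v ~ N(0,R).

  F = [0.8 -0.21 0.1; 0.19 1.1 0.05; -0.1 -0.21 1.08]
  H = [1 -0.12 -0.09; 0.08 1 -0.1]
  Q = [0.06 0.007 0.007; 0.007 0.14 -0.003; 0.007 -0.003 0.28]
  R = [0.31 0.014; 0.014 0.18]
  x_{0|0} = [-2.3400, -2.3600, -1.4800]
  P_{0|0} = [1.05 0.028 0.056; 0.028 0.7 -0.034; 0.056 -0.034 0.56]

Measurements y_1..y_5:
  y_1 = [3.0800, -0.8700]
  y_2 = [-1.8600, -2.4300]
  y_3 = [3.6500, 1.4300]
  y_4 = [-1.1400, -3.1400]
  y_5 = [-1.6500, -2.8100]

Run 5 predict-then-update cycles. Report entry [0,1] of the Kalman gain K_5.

K[0,1] = 0.0974

step 1: x^-=[-1.5244, -3.1146, -0.8688]  P^-=[0.7695 0.0311 0.0665; 0.0311 1.0353 -0.1874; 0.0665 -0.1874 0.9791]  S=[1.0788 -0.0015; -0.0015 1.2715]  K=[0.7043 0.0685; -0.0695 0.8309; 0.0005 -0.2202]  nu=[4.1525, 2.2797]  x^+=[1.5565, -1.5089, -1.3689]  P^+=[0.2285 0.0124 0.0851; 0.0124 0.1521 0.0453; 0.0851 0.0453 0.9174]
step 2: x^-=[1.4252, -1.4325, -1.3171]  P^-=[0.2296 0.0311 0.1541; 0.0311 0.3464 0.0756; 0.1541 0.0756 1.3206]  S=[0.5217 0.0111; 0.0111 0.5285]  K=[0.4052 0.0560; -0.0468 0.6469; 0.0520 -0.0847]  nu=[-3.5757, -1.2432]  x^+=[-0.0932, -2.0693, -1.3978]  P^+=[0.1418 0.0190 0.1460; 0.0190 0.1248 0.1054; 0.1460 0.1054 1.3155]
step 3: x^-=[0.2202, -2.3639, -1.0657]  P^-=[0.1820 0.0414 0.2390; 0.0414 0.3217 0.1870; 0.2390 0.1870 1.7428]  S=[0.4618 0.0064; 0.0064 0.4857]  K=[0.3358 0.0615; -0.0392 0.6312; 0.1284 0.0638]  nu=[3.0502, 3.6697]  x^+=[1.4703, -0.1672, -0.4401]  P^+=[0.1278 0.0272 0.2170; 0.0272 0.1278 0.1692; 0.2170 0.1692 1.7331]
step 4: x^-=[1.1674, 0.0735, -0.5872]  P^-=[0.1832 0.0581 0.3290; 0.0581 0.3377 0.2973; 0.3290 0.2973 2.1860]  S=[0.4490 0.0069; 0.0069 0.4853]  K=[0.3253 0.0775; -0.0303 0.6446; 0.2118 0.2133]  nu=[-2.3514, -3.3656]  x^+=[0.1415, -2.0247, -1.8030]  P^+=[0.1324 0.0369 0.2894; 0.0369 0.1359 0.2325; 0.2894 0.2325 2.1431]
step 5: x^-=[0.3581, -2.2904, -1.5362]  P^-=[0.1963 0.0776 0.4180; 0.0776 0.3611 0.4050; 0.4180 0.4050 2.6206]  S=[0.4476 0.0104; 0.0104 0.4933]  K=[0.3315 0.0974; -0.0203 0.6629; 0.2901 0.3515]  nu=[-2.4212, -0.7019]  x^+=[-0.5128, -2.7066, -2.4853]  P^+=[0.1418 0.0465 0.3565; 0.0465 0.1444 0.2908; 0.3565 0.2908 2.5199]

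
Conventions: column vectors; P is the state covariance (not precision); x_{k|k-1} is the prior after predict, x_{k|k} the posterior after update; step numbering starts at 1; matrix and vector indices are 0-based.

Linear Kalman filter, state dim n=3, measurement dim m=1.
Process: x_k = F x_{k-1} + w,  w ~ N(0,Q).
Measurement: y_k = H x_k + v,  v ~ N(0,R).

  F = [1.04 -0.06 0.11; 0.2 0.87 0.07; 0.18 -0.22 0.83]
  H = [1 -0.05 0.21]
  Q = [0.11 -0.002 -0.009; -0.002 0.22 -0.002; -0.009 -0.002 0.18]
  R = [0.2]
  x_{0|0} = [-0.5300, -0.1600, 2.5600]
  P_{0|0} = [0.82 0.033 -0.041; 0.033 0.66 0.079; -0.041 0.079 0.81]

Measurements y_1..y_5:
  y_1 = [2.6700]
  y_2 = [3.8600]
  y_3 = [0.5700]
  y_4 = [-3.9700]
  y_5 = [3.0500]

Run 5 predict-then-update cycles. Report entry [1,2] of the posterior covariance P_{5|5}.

P_post[1,2] = -0.2530

step 1: x^-=[-0.2600, -0.0660, 2.0646]  P^-=[0.9945 0.1731 0.1772; 0.1731 0.7763 0.0005; 0.1772 0.0005 0.7528]  S=[1.2868]  K=[0.7951; 0.1045; 0.2606]  nu=[2.4931]  x^+=[1.7222, 0.1945, 2.7142]  P^+=[0.1811 0.0663 -0.0894; 0.0663 0.7622 -0.0345; -0.0894 -0.0345 0.6654]
step 2: x^-=[2.0780, 0.7036, 2.5200]  P^-=[0.2884 0.0485 0.0035; 0.0485 0.8238 -0.1356; 0.0035 -0.1356 0.6619]  S=[0.5191]  K=[0.5523; -0.0407; 0.2875]  nu=[1.2880]  x^+=[2.7894, 0.6512, 2.8903]  P^+=[0.1301 0.0602 -0.0789; 0.0602 0.8229 -0.1295; -0.0789 -0.1295 0.6189]
step 3: x^-=[3.1798, 1.3267, 2.7578]  P^-=[0.2372 0.0213 0.0082; 0.0213 0.8541 -0.2177; 0.0082 -0.2177 0.6694]  S=[0.4748]  K=[0.5011; -0.1414; 0.3362]  nu=[-3.1226]  x^+=[1.6152, 1.7684, 1.7080]  P^+=[0.1180 0.0549 -0.0718; 0.0549 0.8446 -0.1952; -0.0718 -0.1952 0.6157]
step 4: x^-=[1.7615, 1.9811, 1.3193]  P^-=[0.2275 0.0076 0.0183; 0.0076 0.8603 -0.2682; 0.0183 -0.2682 0.6943]  S=[0.4728]  K=[0.4884; -0.1941; 0.3755]  nu=[-5.9095]  x^+=[-1.1248, 3.1280, -0.8999]  P^+=[0.1147 0.0524 -0.0684; 0.0524 0.8425 -0.2337; -0.0684 -0.2337 0.6277]
step 5: x^-=[-1.4565, 2.4334, -1.6375]  P^-=[0.2255 0.0016 0.0252; 0.0016 0.8532 -0.2942; 0.0252 -0.2942 0.7177]  S=[0.4760]  K=[0.4849; -0.2160; 0.4006]  nu=[4.9720]  x^+=[0.9543, 1.3593, 0.3542]  P^+=[0.1137 0.0515 -0.0672; 0.0515 0.8310 -0.2530; -0.0672 -0.2530 0.6413]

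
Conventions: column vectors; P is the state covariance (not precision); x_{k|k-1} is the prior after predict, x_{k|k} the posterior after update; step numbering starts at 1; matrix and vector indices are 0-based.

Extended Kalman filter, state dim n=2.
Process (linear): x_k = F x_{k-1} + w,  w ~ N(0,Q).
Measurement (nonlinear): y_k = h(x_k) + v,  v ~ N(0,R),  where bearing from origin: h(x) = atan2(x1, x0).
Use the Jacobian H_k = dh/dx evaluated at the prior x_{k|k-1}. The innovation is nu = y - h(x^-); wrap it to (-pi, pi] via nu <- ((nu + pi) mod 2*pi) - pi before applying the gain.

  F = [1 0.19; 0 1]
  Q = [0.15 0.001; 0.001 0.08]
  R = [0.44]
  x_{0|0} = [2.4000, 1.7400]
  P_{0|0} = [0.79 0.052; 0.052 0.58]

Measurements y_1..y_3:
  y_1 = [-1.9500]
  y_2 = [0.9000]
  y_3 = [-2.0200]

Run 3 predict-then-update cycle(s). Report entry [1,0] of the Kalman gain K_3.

K[1,0] = 0.2960

step 1: x^-=[2.7306, 1.7400]  P^-=[0.9807 0.1632; 0.1632 0.6600]  H_jac=[-0.1660 0.2605]  S=[0.4977]  K=[-0.2416; 0.2910]  nu=[-2.5173]  x^+=[3.3389, 1.0075]  P^+=[0.9516 0.1982; 0.1982 0.6179]
step 2: x^-=[3.5303, 1.0075]  P^-=[1.1993 0.3166; 0.3166 0.6979]  H_jac=[-0.0747 0.2619]  S=[0.4822]  K=[-0.0139; 0.3300]  nu=[0.6220]  x^+=[3.5216, 1.2128]  P^+=[1.1992 0.3188; 0.3188 0.6453]
step 3: x^-=[3.7521, 1.2128]  P^-=[1.4936 0.4424; 0.4424 0.7253]  H_jac=[-0.0780 0.2413]  S=[0.4747]  K=[-0.0205; 0.2960]  nu=[-2.3326]  x^+=[3.7999, 0.5222]  P^+=[1.4934 0.4453; 0.4453 0.6837]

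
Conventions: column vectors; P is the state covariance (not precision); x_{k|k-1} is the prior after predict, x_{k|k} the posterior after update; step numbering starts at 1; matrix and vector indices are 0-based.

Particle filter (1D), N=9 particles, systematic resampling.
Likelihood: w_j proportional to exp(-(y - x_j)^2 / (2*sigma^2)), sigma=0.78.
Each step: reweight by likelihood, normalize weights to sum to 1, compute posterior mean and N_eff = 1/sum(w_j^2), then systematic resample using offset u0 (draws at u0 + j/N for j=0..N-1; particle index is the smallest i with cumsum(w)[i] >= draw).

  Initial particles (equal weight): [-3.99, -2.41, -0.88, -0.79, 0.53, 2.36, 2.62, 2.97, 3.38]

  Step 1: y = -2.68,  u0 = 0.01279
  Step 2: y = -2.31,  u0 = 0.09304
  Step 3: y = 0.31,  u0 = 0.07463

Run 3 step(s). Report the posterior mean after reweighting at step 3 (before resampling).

post_mean = -2.4100

step 1: w=[0.1865, 0.7195, 0.0533, 0.0406, 0.0002, 0.0000, 0.0000, 0.0000, 0.0000]  mean=-2.5569  Neff=1.7954  idx=[0, 0, 1, 1, 1, 1, 1, 1, 1]
step 2: w=[0.0138, 0.0138, 0.1389, 0.1389, 0.1389, 0.1389, 0.1389, 0.1389, 0.1389]  mean=-2.4535  Neff=7.3814  idx=[2, 3, 4, 4, 5, 6, 7, 8, 8]
step 3: w=[0.1111, 0.1111, 0.1111, 0.1111, 0.1111, 0.1111, 0.1111, 0.1111, 0.1111]  mean=-2.4100  Neff=9.0000  idx=[0, 1, 2, 3, 4, 5, 6, 7, 8]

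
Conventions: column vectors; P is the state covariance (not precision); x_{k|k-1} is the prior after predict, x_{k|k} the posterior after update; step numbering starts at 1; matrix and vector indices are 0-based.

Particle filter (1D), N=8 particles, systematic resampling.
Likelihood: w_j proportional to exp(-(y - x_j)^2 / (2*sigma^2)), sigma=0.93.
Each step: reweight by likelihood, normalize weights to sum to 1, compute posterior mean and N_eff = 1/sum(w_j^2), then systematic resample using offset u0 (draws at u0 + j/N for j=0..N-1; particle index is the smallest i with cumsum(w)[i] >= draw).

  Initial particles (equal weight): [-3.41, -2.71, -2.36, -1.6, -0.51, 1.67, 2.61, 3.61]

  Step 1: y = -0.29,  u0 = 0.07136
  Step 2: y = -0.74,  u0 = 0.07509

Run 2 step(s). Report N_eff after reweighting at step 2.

step 1: w=[0.0023, 0.0214, 0.0531, 0.2345, 0.6150, 0.0686, 0.0049, 0.0001]  mean=-0.7523  Neff=2.2661  idx=[2, 3, 4, 4, 4, 4, 4, 5]
step 2: w=[0.0381, 0.1133, 0.1685, 0.1685, 0.1685, 0.1685, 0.1685, 0.0060]  mean=-0.6908  Neff=6.3979  idx=[1, 2, 3, 3, 4, 5, 5, 6]

N_eff = 6.3979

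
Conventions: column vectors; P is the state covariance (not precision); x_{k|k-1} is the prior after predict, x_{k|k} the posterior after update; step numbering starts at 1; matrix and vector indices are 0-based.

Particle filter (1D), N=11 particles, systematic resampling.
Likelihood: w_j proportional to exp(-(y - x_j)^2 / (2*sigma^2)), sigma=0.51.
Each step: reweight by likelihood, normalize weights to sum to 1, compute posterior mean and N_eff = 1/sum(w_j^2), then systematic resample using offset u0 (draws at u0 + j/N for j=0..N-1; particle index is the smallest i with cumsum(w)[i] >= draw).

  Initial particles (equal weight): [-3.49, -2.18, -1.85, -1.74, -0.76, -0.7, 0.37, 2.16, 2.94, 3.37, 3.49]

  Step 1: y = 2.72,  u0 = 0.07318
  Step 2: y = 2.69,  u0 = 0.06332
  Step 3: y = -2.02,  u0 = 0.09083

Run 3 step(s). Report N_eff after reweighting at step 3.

step 1: w=[0.0000, 0.0000, 0.0000, 0.0000, 0.0000, 0.0000, 0.0000, 0.2463, 0.4100, 0.1997, 0.1440]  mean=2.9130  Neff=3.4556  idx=[7, 7, 8, 8, 8, 8, 8, 9, 9, 10, 10]
step 2: w=[0.0832, 0.0832, 0.1266, 0.1266, 0.1266, 0.1266, 0.1266, 0.0587, 0.0587, 0.0417, 0.0417]  mean=2.9066  Neff=9.5870  idx=[0, 1, 2, 3, 4, 4, 5, 6, 6, 8, 10]
step 3: w=[0.5000, 0.5000, 0.0000, 0.0000, 0.0000, 0.0000, 0.0000, 0.0000, 0.0000, 0.0000, 0.0000]  mean=2.1600  Neff=2.0000  idx=[0, 0, 0, 0, 0, 1, 1, 1, 1, 1, 1]

N_eff = 2.0000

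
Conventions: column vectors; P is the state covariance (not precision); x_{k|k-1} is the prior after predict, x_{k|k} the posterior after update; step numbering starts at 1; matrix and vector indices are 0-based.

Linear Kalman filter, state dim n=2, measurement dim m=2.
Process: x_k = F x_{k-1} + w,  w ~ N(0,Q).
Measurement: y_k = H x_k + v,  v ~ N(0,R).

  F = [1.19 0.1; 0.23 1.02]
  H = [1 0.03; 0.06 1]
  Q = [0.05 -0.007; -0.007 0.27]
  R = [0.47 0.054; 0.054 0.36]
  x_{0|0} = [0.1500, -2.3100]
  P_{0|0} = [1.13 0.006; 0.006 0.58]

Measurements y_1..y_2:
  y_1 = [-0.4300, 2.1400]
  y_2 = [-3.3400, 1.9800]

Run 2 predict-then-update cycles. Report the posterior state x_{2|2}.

x_post = [-1.7747, 1.4826]

step 1: x^-=[-0.0525, -2.3217]  P^-=[1.6574 0.3689; 0.3689 0.9360]  S=[2.1504 0.5511; 0.5511 1.3463]  K=[0.7672 0.0338; 0.0025 0.7107]  nu=[-0.3078, 4.4649]  x^+=[-0.1377, 0.8508]  P^+=[0.3615 0.0319; 0.0319 0.2541]
step 2: x^-=[-0.0788, 0.8361]  P^-=[0.5720 0.1573; 0.1573 0.5684]  S=[1.0520 0.2630; 0.2630 0.9494]  K=[0.5348 0.0537; 0.0146 0.6046]  nu=[-3.2863, 1.1486]  x^+=[-1.7747, 1.4826]  P^+=[0.2533 0.0330; 0.0330 0.2165]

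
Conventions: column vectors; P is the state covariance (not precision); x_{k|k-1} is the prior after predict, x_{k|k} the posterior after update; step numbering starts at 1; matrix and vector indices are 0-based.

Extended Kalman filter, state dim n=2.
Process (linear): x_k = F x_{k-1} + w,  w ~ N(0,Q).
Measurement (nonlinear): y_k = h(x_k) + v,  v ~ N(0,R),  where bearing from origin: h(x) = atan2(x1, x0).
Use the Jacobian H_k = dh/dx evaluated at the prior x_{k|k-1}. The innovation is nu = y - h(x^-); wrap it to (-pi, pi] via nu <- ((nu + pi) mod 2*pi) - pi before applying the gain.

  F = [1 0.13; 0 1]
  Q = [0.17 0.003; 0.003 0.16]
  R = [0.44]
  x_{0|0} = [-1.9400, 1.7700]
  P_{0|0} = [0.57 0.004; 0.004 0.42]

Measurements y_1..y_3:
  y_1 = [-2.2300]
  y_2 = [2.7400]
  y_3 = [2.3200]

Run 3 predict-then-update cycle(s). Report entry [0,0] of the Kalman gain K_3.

step 1: x^-=[-1.7099, 1.7700]  P^-=[0.7481 0.0616; 0.0616 0.5800]  H_jac=[-0.2922 -0.2823]  S=[0.5603]  K=[-0.4213; -0.3244]  nu=[1.7143]  x^+=[-2.4321, 1.2139]  P^+=[0.6487 -0.0150; -0.0150 0.5210]
step 2: x^-=[-2.2742, 1.2139]  P^-=[0.8236 0.0558; 0.0558 0.6810]  H_jac=[-0.1827 -0.3422]  S=[0.5542]  K=[-0.3059; -0.4389]  nu=[0.0887]  x^+=[-2.3014, 1.1750]  P^+=[0.7718 -0.0186; -0.0186 0.5743]
step 3: x^-=[-2.1486, 1.1750]  P^-=[0.9466 0.0590; 0.0590 0.7343]  H_jac=[-0.1959 -0.3583]  S=[0.5789]  K=[-0.3569; -0.4744]  nu=[-0.3212]  x^+=[-2.0340, 1.3274]  P^+=[0.8729 -0.0390; -0.0390 0.6040]

K[0,0] = -0.3569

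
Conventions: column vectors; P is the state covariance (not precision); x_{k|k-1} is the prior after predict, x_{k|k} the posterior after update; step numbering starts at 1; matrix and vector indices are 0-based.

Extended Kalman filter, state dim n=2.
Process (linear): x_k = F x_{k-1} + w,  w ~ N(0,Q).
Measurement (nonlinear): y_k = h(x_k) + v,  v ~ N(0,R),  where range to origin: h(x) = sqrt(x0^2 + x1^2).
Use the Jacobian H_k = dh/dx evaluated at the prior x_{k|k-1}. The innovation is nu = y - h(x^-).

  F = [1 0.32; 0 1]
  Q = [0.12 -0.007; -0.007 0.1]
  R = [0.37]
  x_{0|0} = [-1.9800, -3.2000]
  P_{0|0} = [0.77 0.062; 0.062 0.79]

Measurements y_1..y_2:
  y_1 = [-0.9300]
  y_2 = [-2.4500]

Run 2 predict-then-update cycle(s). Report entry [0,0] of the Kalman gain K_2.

step 1: x^-=[-3.0040, -3.2000]  P^-=[1.0106 0.3078; 0.3078 0.8900]  H_jac=[-0.6844 -0.7291]  S=[1.6237]  K=[-0.5642; -0.5294]  nu=[-5.3191]  x^+=[-0.0030, -0.3841]  P^+=[0.4937 -0.1772; -0.1772 0.4350]
step 2: x^-=[-0.1259, -0.3841]  P^-=[0.5449 -0.0450; -0.0450 0.5350]  H_jac=[-0.3114 -0.9503]  S=[0.8793]  K=[-0.1444; -0.5622]  nu=[-2.8543]  x^+=[0.2862, 1.2205]  P^+=[0.5266 -0.1163; -0.1163 0.2570]

K[0,0] = -0.1444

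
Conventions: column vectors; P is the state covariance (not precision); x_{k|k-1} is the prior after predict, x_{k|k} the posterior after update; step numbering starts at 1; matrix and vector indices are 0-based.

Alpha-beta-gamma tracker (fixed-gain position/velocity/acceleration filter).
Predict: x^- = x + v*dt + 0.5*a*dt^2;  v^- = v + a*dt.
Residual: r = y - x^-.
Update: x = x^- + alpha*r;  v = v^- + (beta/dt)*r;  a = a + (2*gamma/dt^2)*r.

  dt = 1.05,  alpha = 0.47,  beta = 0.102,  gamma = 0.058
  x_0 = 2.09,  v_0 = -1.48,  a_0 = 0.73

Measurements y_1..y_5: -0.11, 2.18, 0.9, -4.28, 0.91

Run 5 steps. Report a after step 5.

a_post = 0.1093

step 1: x_pred=0.9384  r=-1.0484  x^+=0.4457  v^+=-0.8153  a^+=0.6197
step 2: x_pred=-0.0688  r=2.2488  x^+=0.9881  v^+=0.0538  a^+=0.8563
step 3: x_pred=1.5166  r=-0.6166  x^+=1.2268  v^+=0.8930  a^+=0.7914
step 4: x_pred=2.6007  r=-6.8807  x^+=-0.6332  v^+=1.0556  a^+=0.0675
step 5: x_pred=0.5124  r=0.3976  x^+=0.6992  v^+=1.1651  a^+=0.1093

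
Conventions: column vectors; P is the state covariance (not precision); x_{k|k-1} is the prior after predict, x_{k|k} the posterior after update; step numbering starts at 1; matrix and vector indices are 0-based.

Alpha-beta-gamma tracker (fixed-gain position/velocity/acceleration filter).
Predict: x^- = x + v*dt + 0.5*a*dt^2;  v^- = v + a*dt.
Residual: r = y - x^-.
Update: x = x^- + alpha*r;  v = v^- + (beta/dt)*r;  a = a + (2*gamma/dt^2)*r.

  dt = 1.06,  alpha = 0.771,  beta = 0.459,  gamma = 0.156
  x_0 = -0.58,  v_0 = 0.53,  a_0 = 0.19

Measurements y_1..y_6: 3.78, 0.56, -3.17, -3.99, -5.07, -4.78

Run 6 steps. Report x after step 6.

step 1: x_pred=0.0885  r=3.6915  x^+=2.9347  v^+=2.3299  a^+=1.2150
step 2: x_pred=6.0869  r=-5.5269  x^+=1.8257  v^+=1.2245  a^+=-0.3197
step 3: x_pred=2.9441  r=-6.1141  x^+=-1.7699  v^+=-1.7618  a^+=-2.0174
step 4: x_pred=-4.7708  r=0.7808  x^+=-4.1688  v^+=-3.5622  a^+=-1.8006
step 5: x_pred=-8.9563  r=3.8863  x^+=-5.9600  v^+=-3.7880  a^+=-0.7215
step 6: x_pred=-10.3806  r=5.6006  x^+=-6.0625  v^+=-2.1276  a^+=0.8337

x_post = -6.0625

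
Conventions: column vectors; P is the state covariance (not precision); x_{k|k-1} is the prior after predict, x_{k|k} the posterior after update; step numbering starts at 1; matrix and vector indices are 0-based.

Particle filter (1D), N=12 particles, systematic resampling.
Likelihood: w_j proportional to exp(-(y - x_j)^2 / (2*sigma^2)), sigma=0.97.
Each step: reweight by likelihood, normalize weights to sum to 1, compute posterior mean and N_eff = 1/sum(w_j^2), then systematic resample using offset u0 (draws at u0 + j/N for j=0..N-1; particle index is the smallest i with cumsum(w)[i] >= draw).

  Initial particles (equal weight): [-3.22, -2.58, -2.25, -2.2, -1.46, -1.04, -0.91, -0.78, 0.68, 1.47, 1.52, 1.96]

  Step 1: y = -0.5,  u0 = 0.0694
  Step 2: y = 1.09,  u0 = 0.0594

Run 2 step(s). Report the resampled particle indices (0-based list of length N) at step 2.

resampled_idx = [4, 6, 7, 9, 10, 10, 10, 10, 11, 11, 11, 11]

step 1: w=[0.0042, 0.0217, 0.0424, 0.0465, 0.1323, 0.1848, 0.1974, 0.2070, 0.1030, 0.0274, 0.0247, 0.0087]  mean=-0.8287  Neff=6.6687  idx=[3, 4, 4, 5, 5, 6, 6, 7, 7, 7, 8, 10]
step 2: w=[0.0011, 0.0114, 0.0114, 0.0324, 0.0324, 0.0430, 0.0430, 0.0562, 0.0562, 0.0562, 0.3298, 0.3268]  mean=0.4081  Neff=4.3268  idx=[4, 6, 7, 9, 10, 10, 10, 10, 11, 11, 11, 11]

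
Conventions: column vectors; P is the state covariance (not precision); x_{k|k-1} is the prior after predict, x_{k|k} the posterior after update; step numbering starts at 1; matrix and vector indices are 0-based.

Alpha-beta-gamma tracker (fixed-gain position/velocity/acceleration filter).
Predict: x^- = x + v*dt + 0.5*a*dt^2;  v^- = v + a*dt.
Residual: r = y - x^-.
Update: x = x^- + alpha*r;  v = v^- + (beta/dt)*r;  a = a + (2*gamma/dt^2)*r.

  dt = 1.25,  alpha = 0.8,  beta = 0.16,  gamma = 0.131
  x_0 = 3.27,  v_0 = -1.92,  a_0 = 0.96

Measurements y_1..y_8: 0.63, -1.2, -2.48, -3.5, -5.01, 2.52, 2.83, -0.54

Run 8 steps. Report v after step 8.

step 1: x_pred=1.6200  r=-0.9900  x^+=0.8280  v^+=-0.8467  a^+=0.7940
step 2: x_pred=0.3899  r=-1.5899  x^+=-0.8820  v^+=-0.0577  a^+=0.5274
step 3: x_pred=-0.5422  r=-1.9378  x^+=-2.0924  v^+=0.3535  a^+=0.2025
step 4: x_pred=-1.4924  r=-2.0076  x^+=-3.0985  v^+=0.3496  a^+=-0.1342
step 5: x_pred=-2.7663  r=-2.2437  x^+=-4.5613  v^+=-0.1053  a^+=-0.5104
step 6: x_pred=-5.0917  r=7.6117  x^+=0.9977  v^+=0.2310  a^+=0.7659
step 7: x_pred=1.8848  r=0.9452  x^+=2.6410  v^+=1.3094  a^+=0.9244
step 8: x_pred=4.9999  r=-5.5399  x^+=0.5680  v^+=1.7558  a^+=-0.0045

v_post = 1.7558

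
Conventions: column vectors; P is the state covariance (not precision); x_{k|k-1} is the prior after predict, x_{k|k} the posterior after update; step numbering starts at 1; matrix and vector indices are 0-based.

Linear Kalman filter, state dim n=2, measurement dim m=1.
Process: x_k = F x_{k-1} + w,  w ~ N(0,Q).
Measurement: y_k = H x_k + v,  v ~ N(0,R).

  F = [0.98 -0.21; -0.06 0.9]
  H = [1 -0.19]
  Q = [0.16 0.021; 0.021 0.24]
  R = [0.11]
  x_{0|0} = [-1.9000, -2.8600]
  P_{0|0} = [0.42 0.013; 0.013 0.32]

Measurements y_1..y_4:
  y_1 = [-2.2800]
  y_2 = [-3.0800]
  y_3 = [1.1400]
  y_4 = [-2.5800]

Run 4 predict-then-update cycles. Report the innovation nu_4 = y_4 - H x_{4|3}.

innov = [-3.1809]

step 1: x^-=[-1.2614, -2.4600]  P^-=[0.5721 -0.0525; -0.0525 0.4993]  S=[0.7201]  K=[0.8084; -0.2047]  nu=[-1.4860]  x^+=[-2.4626, -2.1558]  P^+=[0.1016 0.0666; 0.0666 0.4691]
step 2: x^-=[-1.9606, -1.7925]  P^-=[0.2508 -0.0140; -0.0140 0.6132]  S=[0.3883]  K=[0.6528; -0.3362]  nu=[-1.4599]  x^+=[-2.9137, -1.3016]  P^+=[0.0853 0.0712; 0.0712 0.5693]
step 3: x^-=[-2.5821, -0.9967]  P^-=[0.2378 -0.0279; -0.0279 0.6937]  S=[0.3834]  K=[0.6340; -0.4166]  nu=[3.5327]  x^+=[-0.3425, -2.4685]  P^+=[0.0837 0.0733; 0.0733 0.6272]
step 4: x^-=[0.1827, -2.2011]  P^-=[0.2378 -0.0369; -0.0369 0.7404]  S=[0.3886]  K=[0.6301; -0.4569]  nu=[-3.1809]  x^+=[-1.8216, -0.7478]  P^+=[0.0836 0.0750; 0.0750 0.6593]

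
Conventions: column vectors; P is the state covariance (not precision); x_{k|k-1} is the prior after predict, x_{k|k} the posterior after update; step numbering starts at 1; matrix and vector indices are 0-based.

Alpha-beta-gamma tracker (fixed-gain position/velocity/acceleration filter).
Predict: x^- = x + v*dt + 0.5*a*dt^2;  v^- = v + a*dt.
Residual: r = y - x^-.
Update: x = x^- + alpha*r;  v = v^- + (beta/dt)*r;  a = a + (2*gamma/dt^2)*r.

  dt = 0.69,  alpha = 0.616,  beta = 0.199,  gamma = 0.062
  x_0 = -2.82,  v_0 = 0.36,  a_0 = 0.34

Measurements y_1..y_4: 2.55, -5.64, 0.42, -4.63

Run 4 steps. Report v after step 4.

step 1: x_pred=-2.4907  r=5.0407  x^+=0.6144  v^+=2.0484  a^+=1.6528
step 2: x_pred=2.4212  r=-8.0612  x^+=-2.5445  v^+=0.8639  a^+=-0.4467
step 3: x_pred=-2.0547  r=2.4747  x^+=-0.5303  v^+=1.2694  a^+=0.1978
step 4: x_pred=0.3927  r=-5.0227  x^+=-2.7013  v^+=-0.0426  a^+=-1.1103

v_post = -0.0426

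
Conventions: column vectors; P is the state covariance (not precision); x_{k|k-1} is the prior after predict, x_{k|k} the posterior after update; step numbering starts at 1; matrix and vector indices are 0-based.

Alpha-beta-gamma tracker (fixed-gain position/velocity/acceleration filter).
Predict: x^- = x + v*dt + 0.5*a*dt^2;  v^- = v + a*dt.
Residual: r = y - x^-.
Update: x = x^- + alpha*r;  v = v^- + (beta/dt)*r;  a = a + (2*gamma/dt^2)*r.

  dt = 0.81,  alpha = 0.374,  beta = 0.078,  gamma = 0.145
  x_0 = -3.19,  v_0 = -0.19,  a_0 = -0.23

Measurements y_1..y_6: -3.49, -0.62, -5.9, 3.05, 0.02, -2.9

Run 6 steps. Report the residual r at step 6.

resid = -6.1442

step 1: x_pred=-3.4194  r=-0.0706  x^+=-3.4458  v^+=-0.3831  a^+=-0.2612
step 2: x_pred=-3.8418  r=3.2218  x^+=-2.6368  v^+=-0.2845  a^+=1.1628
step 3: x_pred=-2.4858  r=-3.4142  x^+=-3.7627  v^+=0.3287  a^+=-0.3463
step 4: x_pred=-3.6101  r=6.6601  x^+=-1.1192  v^+=0.6895  a^+=2.5975
step 5: x_pred=0.2914  r=-0.2714  x^+=0.1899  v^+=2.7674  a^+=2.4776
step 6: x_pred=3.2442  r=-6.1442  x^+=0.9463  v^+=4.1825  a^+=-0.2382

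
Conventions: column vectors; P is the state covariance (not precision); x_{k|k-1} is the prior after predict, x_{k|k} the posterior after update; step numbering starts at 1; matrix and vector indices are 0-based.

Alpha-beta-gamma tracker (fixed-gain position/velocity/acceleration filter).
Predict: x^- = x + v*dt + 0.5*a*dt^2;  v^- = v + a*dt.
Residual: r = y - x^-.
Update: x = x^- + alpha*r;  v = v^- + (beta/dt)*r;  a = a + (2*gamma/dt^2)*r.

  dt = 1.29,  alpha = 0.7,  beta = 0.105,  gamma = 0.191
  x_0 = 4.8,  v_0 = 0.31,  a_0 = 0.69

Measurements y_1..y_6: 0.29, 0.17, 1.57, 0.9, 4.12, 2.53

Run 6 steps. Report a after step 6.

a_post = 1.7424

step 1: x_pred=5.7740  r=-5.4840  x^+=1.9352  v^+=0.7537  a^+=-0.5689
step 2: x_pred=2.4342  r=-2.2642  x^+=0.8493  v^+=-0.1644  a^+=-1.0886
step 3: x_pred=-0.2686  r=1.8386  x^+=1.0184  v^+=-1.4191  a^+=-0.6666
step 4: x_pred=-1.3668  r=2.2668  x^+=0.2200  v^+=-2.0944  a^+=-0.1462
step 5: x_pred=-2.6035  r=6.7235  x^+=2.1029  v^+=-1.7358  a^+=1.3972
step 6: x_pred=1.0263  r=1.5037  x^+=2.0789  v^+=0.1890  a^+=1.7424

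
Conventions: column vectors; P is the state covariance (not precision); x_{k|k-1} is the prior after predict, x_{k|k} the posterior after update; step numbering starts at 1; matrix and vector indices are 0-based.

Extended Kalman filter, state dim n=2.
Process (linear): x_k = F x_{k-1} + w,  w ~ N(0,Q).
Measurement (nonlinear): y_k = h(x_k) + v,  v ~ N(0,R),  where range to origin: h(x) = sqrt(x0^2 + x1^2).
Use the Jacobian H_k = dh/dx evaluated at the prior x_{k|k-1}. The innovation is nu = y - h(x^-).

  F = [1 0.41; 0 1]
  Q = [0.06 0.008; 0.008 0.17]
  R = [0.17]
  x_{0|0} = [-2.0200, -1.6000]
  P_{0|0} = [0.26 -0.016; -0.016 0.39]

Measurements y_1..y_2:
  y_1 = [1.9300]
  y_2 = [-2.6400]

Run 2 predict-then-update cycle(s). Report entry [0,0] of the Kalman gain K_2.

K[0,0] = -0.4723

step 1: x^-=[-2.6760, -1.6000]  P^-=[0.3724 0.1519; 0.1519 0.5600]  H_jac=[-0.8583 -0.5132]  S=[0.7256]  K=[-0.5479; -0.5757]  nu=[-1.1878]  x^+=[-2.0251, -0.9162]  P^+=[0.1546 -0.0770; -0.0770 0.3195]
step 2: x^-=[-2.4008, -0.9162]  P^-=[0.2051 0.0620; 0.0620 0.4895]  H_jac=[-0.9343 -0.3565]  S=[0.4526]  K=[-0.4723; -0.5136]  nu=[-5.2096]  x^+=[0.0598, 1.7594]  P^+=[0.1042 -0.0478; -0.0478 0.3701]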